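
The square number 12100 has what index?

110

We need n² = 12100, so n = √12100 = 110.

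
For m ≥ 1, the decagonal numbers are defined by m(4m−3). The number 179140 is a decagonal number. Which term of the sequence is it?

Set n(4n−3) = 179140, giving 4n² − 3n − 179140 = 0.
The discriminant is 9 + 16·179140 = 2866249, and √2866249 = 1693.
So n = (3 + 1693) / 8 = 1696/8 = 212.

212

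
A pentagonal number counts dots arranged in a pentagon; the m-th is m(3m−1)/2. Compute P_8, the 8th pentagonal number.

92

The 8th pentagonal number is n(3n−1)/2 with n = 8.
8·(3·8 − 1)/2 = 8·23/2 = 92.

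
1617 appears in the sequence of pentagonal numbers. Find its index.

Set n(3n−1)/2 = 1617, giving 3n² − n − 3234 = 0.
The discriminant is 1 + 24·1617 = 38809, and √38809 = 197.
So n = (1 + 197) / 6 = 198/6 = 33.

33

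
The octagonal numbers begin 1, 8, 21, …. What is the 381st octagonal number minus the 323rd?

381·(3·381 − 2) = 434721 and 323·(3·323 − 2) = 312341.
Difference: 434721 − 312341 = 122380.

122380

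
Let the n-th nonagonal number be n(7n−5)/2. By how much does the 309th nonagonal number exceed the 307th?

309·(7·309 − 5)/2 = 333411 and 307·(7·307 − 5)/2 = 329104.
Difference: 333411 − 329104 = 4307.

4307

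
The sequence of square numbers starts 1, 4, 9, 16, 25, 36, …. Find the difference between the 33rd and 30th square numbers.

33² = 1089 and 30² = 900.
Difference: 1089 − 900 = 189.

189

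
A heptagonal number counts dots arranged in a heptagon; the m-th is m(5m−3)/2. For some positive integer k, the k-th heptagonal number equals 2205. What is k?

Set n(5n−3)/2 = 2205, giving 5n² − 3n − 4410 = 0.
The discriminant is 9 + 40·2205 = 88209, and √88209 = 297.
So n = (3 + 297) / 10 = 300/10 = 30.
Check: 30·(5·30 − 3)/2 = 2205. ✓

30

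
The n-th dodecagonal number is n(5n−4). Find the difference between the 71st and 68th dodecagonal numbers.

2073

71·(5·71 − 4) = 24921 and 68·(5·68 − 4) = 22848.
Difference: 24921 − 22848 = 2073.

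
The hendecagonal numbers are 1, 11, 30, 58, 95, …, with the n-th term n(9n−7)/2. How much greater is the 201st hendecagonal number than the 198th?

201·(9·201 − 7)/2 = 181101 and 198·(9·198 − 7)/2 = 175725.
Difference: 181101 − 175725 = 5376.

5376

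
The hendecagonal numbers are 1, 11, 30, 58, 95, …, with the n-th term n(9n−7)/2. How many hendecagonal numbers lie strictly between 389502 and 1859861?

349

The n-th hendecagonal number is n(9n−7)/2.
Smallest index with value > 389502: n = 295 (giving 390580).
Largest index with value < 1859861: n = 643 (giving 1858270).
Indices 295 through 643: 349 terms.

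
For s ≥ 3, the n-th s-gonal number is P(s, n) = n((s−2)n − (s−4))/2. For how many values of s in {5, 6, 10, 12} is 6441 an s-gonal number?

s = 5: P(5, 65) = 6305 and P(5, 66) = 6501; 6441 is not s-gonal.
s = 6: P(6, 57) = 6441. ✓
s = 10: P(10, 40) = 6280 and P(10, 41) = 6601; 6441 is not s-gonal.
s = 12: P(12, 36) = 6336 and P(12, 37) = 6697; 6441 is not s-gonal.
Hits: s ∈ {6} → 1.

1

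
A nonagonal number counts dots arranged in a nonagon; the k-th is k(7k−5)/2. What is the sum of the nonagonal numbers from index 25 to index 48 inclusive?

113744

Σ i(7i−5)/2 = (7Σi² − 5Σi) / 2 over i = 25..48.
Σi = 1176 − 300 = 876 and Σi² = 38024 − 4900 = 33124.
(7·33124 − 5·876) / 2 = 227488/2 = 113744.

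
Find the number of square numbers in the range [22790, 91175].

The n-th square number is n².
Smallest index with value ≥ 22790: n = 151 (giving 22801).
Largest index with value ≤ 91175: n = 301 (giving 90601).
Indices 151 through 301: 151 terms.

151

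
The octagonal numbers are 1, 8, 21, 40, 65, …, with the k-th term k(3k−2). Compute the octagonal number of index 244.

The 244th octagonal number is n(3n−2) with n = 244.
244·(3·244 − 2) = 244·730 = 178120.

178120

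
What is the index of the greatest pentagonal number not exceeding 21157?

Solve n(3n−1)/2 ≤ 21157 for integer n.
n = 118 gives 20827 ≤ 21157, while n = 119 gives 21182 > 21157; so the answer is index 118.

118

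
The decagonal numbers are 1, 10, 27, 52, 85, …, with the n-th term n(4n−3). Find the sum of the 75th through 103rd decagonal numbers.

919213

Σ i(4i−3) = 4Σi² − 3Σi over i = 75..103.
Σi = 5356 − 2775 = 2581 and Σi² = 369564 − 137825 = 231739.
4·231739 − 3·2581 = 919213.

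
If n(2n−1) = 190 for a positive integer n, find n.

Set n(2n−1) = 190, giving 2n² − n − 190 = 0.
The discriminant is 1 + 8·190 = 1521, and √1521 = 39.
So n = (1 + 39) / 4 = 40/4 = 10.

10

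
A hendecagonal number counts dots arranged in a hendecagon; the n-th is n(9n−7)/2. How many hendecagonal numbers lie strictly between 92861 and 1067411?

The n-th hendecagonal number is n(9n−7)/2.
Smallest index with value > 92861: n = 145 (giving 94105).
Largest index with value < 1067411: n = 487 (giving 1065556).
Indices 145 through 487: 343 terms.

343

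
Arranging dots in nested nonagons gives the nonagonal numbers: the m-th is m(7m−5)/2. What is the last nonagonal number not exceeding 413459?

Solve n(7n−5)/2 ≤ 413459 for integer n.
n = 344 gives 413316 ≤ 413459, while n = 345 gives 415725 > 413459; so the answer is 413316.

413316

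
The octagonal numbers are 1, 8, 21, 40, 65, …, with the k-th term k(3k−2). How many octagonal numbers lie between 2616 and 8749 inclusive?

25

The n-th octagonal number is n(3n−2).
Smallest index with value ≥ 2616: n = 30 (giving 2640).
Largest index with value ≤ 8749: n = 54 (giving 8640).
Indices 30 through 54: 25 terms.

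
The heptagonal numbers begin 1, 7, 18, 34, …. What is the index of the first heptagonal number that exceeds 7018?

54

Solve n(5n−3)/2 > 7018 for integer n.
The largest n with value ≤ 7018 is 53 (since 6943 ≤ 7018 < 7209), so the first above is n = 54, value 7209.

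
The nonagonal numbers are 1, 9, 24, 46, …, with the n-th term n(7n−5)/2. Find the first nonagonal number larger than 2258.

2301

Solve n(7n−5)/2 > 2258 for integer n.
The largest n with value ≤ 2258 is 25 (since 2125 ≤ 2258 < 2301), so the first above is n = 26, value 2301.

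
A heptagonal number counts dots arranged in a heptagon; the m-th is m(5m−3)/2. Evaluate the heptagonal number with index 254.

160909

254·(5·254 − 3)/2 = 254·1267/2 = 160909.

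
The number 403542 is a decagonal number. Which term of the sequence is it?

Set n(4n−3) = 403542, giving 4n² − 3n − 403542 = 0.
So n = (3 + 2541) / 8 = 2544/8 = 318.

318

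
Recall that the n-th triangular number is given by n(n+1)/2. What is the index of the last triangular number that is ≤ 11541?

151

Solve n(n+1)/2 ≤ 11541 for integer n.
n = 151 gives 11476 ≤ 11541, while n = 152 gives 11628 > 11541; so the answer is index 151.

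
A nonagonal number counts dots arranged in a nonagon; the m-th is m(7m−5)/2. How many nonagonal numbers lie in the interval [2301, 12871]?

The n-th nonagonal number is n(7n−5)/2.
Smallest index with value ≥ 2301: n = 26 (giving 2301).
Largest index with value ≤ 12871: n = 61 (giving 12871).
Indices 26 through 61: 36 terms.

36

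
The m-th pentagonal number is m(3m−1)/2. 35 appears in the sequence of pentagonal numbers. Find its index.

5

Set n(3n−1)/2 = 35, giving 3n² − n − 70 = 0.
So n = (1 + 29) / 6 = 30/6 = 5.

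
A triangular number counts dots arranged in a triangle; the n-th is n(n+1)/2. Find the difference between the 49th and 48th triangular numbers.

49

Consecutive triangular numbers differ by n: T_{49} − T_{48} = 49.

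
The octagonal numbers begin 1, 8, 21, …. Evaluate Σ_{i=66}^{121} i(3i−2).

1502116

Σ i(3i−2) = 3Σi² − 2Σi over i = 66..121.
Σi = 7381 − 2145 = 5236 and Σi² = 597861 − 93665 = 504196.
3·504196 − 2·5236 = 1502116.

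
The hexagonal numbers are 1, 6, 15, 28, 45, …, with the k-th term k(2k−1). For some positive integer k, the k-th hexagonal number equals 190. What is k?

Set n(2n−1) = 190, giving 2n² − n − 190 = 0.
The discriminant is 1 + 8·190 = 1521, and √1521 = 39.
So n = (1 + 39) / 4 = 40/4 = 10.

10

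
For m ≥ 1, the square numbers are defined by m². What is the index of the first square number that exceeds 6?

Solve n² > 6 for integer n.
The largest n with value ≤ 6 is 2 (since 4 ≤ 6 < 9), so the first above is n = 3, value 9.

3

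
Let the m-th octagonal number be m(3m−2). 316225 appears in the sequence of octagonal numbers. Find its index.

Set n(3n−2) = 316225, giving 3n² − 2n − 316225 = 0.
So n = (2 + 1948) / 6 = 1950/6 = 325.

325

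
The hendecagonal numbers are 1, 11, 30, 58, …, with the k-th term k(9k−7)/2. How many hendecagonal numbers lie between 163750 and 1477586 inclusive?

The n-th hendecagonal number is n(9n−7)/2.
Smallest index with value ≥ 163750: n = 192 (giving 165216).
Largest index with value ≤ 1477586: n = 573 (giving 1475475).
Indices 192 through 573: 382 terms.

382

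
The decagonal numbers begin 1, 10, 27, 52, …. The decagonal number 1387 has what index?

19

Set n(4n−3) = 1387, giving 4n² − 3n − 1387 = 0.
So n = (3 + 149) / 8 = 152/8 = 19.
Check: 19·(4·19 − 3) = 1387. ✓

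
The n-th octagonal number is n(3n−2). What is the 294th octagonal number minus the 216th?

294·(3·294 − 2) = 258720 and 216·(3·216 − 2) = 139536.
Difference: 258720 − 139536 = 119184.

119184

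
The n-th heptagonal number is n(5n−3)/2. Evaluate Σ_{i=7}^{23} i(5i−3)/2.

Σ i(5i−3)/2 = (5Σi² − 3Σi) / 2 over i = 7..23.
Σi = 276 − 21 = 255 and Σi² = 4324 − 91 = 4233.
(5·4233 − 3·255) / 2 = 20400/2 = 10200.

10200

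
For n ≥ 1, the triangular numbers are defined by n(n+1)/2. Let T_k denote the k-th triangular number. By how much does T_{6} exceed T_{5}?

6

Consecutive triangular numbers differ by n: T_{6} − T_{5} = 6.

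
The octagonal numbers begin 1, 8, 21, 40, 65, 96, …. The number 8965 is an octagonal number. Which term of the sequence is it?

55

Set n(3n−2) = 8965, giving 3n² − 2n − 8965 = 0.
The discriminant is 4 + 12·8965 = 107584, and √107584 = 328.
So n = (2 + 328) / 6 = 330/6 = 55.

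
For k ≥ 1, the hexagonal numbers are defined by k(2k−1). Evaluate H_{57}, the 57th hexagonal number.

The 57th hexagonal number is n(2n−1) with n = 57.
57·(2·57 − 1) = 57·113 = 6441.

6441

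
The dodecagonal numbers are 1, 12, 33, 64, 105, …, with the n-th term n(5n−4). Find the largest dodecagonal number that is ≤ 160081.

159489

Solve n(5n−4) ≤ 160081 for integer n.
n = 179 gives 159489 ≤ 160081, while n = 180 gives 161280 > 160081; so the answer is 159489.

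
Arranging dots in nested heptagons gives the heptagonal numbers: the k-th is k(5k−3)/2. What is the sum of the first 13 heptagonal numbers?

Σ i(5i−3)/2 = (5Σi² − 3Σi) / 2 over i = 1..13.
Σi = 91 and Σi² = 819.
(5·819 − 3·91) / 2 = 3822/2 = 1911.

1911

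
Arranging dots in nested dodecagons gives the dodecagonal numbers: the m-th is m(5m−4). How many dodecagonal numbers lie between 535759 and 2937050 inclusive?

The n-th dodecagonal number is n(5n−4).
Smallest index with value ≥ 535759: n = 328 (giving 536608).
Largest index with value ≤ 2937050: n = 766 (giving 2930716).
Indices 328 through 766: 439 terms.

439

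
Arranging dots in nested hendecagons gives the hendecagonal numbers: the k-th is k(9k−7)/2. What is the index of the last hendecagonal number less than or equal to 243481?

232

Solve n(9n−7)/2 ≤ 243481 for integer n.
n = 232 gives 241396 ≤ 243481, while n = 233 gives 243485 > 243481; so the answer is index 232.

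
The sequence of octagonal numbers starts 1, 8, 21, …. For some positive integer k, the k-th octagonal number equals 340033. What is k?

Set n(3n−2) = 340033, giving 3n² − 2n − 340033 = 0.
The discriminant is 4 + 12·340033 = 4080400, and √4080400 = 2020.
So n = (2 + 2020) / 6 = 2022/6 = 337.

337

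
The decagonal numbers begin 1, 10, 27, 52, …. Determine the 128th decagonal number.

The 128th decagonal number is n(4n−3) with n = 128.
128·(4·128 − 3) = 128·509 = 65152.

65152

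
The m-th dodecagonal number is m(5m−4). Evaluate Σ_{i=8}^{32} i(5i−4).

Σ i(5i−4) = 5Σi² − 4Σi over i = 8..32.
Σi = 528 − 28 = 500 and Σi² = 11440 − 140 = 11300.
5·11300 − 4·500 = 54500.

54500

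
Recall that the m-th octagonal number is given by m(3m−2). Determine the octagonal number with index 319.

The 319th octagonal number is n(3n−2) with n = 319.
319·(3·319 − 2) = 319·955 = 304645.

304645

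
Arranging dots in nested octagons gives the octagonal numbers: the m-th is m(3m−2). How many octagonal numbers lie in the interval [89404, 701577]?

311

The n-th octagonal number is n(3n−2).
Smallest index with value ≥ 89404: n = 173 (giving 89441).
Largest index with value ≤ 701577: n = 483 (giving 698901).
Indices 173 through 483: 311 terms.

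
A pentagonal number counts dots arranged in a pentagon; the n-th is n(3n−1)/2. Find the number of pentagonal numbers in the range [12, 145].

8

The n-th pentagonal number is n(3n−1)/2.
Smallest index with value ≥ 12: n = 3 (giving 12).
Largest index with value ≤ 145: n = 10 (giving 145).
Indices 3 through 10: 8 terms.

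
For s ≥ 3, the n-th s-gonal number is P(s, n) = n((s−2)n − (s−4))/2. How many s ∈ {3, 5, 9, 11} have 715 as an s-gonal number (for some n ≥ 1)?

s = 3: P(3, 37) = 703 and P(3, 38) = 741; 715 is not s-gonal.
s = 5: P(5, 22) = 715. ✓
s = 9: P(9, 14) = 651 and P(9, 15) = 750; 715 is not s-gonal.
s = 11: P(11, 13) = 715. ✓
Hits: s ∈ {5, 11} → 2.

2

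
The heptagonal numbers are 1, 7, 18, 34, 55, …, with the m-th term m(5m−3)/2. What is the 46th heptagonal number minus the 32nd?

2709

46·(5·46 − 3)/2 = 5221 and 32·(5·32 − 3)/2 = 2512.
Difference: 5221 − 2512 = 2709.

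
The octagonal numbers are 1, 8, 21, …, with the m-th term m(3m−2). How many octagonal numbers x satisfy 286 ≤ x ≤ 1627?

13

The n-th octagonal number is n(3n−2).
Smallest index with value ≥ 286: n = 11 (giving 341).
Largest index with value ≤ 1627: n = 23 (giving 1541).
Indices 11 through 23: 13 terms.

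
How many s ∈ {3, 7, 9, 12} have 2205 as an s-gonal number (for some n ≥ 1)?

1

s = 3: P(3, 65) = 2145 and P(3, 66) = 2211; 2205 is not s-gonal.
s = 7: P(7, 30) = 2205. ✓
s = 9: P(9, 25) = 2125 and P(9, 26) = 2301; 2205 is not s-gonal.
s = 12: P(12, 21) = 2121 and P(12, 22) = 2332; 2205 is not s-gonal.
Hits: s ∈ {7} → 1.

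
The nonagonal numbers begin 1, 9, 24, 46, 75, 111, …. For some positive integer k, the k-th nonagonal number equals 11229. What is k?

Set n(7n−5)/2 = 11229, giving 7n² − 5n − 22458 = 0.
The discriminant is 25 + 56·11229 = 628849, and √628849 = 793.
So n = (5 + 793) / 14 = 798/14 = 57.

57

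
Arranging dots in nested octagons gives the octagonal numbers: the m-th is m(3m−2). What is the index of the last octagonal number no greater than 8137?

52

Solve n(3n−2) ≤ 8137 for integer n.
n = 52 gives 8008 ≤ 8137, while n = 53 gives 8321 > 8137; so the answer is index 52.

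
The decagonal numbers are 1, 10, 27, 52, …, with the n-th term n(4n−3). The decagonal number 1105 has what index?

17

Set n(4n−3) = 1105, giving 4n² − 3n − 1105 = 0.
The discriminant is 9 + 16·1105 = 17689, and √17689 = 133.
So n = (3 + 133) / 8 = 136/8 = 17.
Check: 17·(4·17 − 3) = 1105. ✓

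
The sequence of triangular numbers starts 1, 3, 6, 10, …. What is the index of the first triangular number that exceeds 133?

16

Solve n(n+1)/2 > 133 for integer n.
The largest n with value ≤ 133 is 15 (since 120 ≤ 133 < 136), so the first above is n = 16, value 136.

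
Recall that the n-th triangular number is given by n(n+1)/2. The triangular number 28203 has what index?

237

Set n(n+1)/2 = 28203, giving n² + n − 56406 = 0.
The discriminant is 1 + 8·28203 = 225625, and √225625 = 475.
So n = (-1 + 475) / 2 = 474/2 = 237.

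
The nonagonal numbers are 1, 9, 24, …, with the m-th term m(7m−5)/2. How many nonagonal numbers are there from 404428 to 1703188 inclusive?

The n-th nonagonal number is n(7n−5)/2.
Smallest index with value ≥ 404428: n = 341 (giving 406131).
Largest index with value ≤ 1703188: n = 697 (giving 1698589).
Indices 341 through 697: 357 terms.

357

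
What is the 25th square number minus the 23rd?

96

25² = 625 and 23² = 529.
Difference: 625 − 529 = 96.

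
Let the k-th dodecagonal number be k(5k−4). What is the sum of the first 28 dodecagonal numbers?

36946

Σ i(5i−4) = 5Σi² − 4Σi over i = 1..28.
Σi = 406 and Σi² = 7714.
5·7714 − 4·406 = 36946.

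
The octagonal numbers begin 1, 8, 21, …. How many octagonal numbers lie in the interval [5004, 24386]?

49

The n-th octagonal number is n(3n−2).
Smallest index with value ≥ 5004: n = 42 (giving 5208).
Largest index with value ≤ 24386: n = 90 (giving 24120).
Indices 42 through 90: 49 terms.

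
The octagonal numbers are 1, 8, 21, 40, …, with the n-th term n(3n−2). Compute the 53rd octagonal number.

The 53rd octagonal number is n(3n−2) with n = 53.
53·(3·53 − 2) = 53·157 = 8321.

8321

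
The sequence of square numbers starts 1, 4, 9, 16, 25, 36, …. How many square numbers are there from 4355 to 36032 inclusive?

The n-th square number is n².
Smallest index with value ≥ 4355: n = 66 (giving 4356).
Largest index with value ≤ 36032: n = 189 (giving 35721).
Indices 66 through 189: 124 terms.

124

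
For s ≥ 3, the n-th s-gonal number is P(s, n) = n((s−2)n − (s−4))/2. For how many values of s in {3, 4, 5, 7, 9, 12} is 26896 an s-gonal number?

1

s = 3: P(3, 231) = 26796 and P(3, 232) = 27028; 26896 is not s-gonal.
s = 4: P(4, 164) = 26896. ✓
s = 5: P(5, 134) = 26867 and P(5, 135) = 27270; 26896 is not s-gonal.
s = 7: P(7, 104) = 26884 and P(7, 105) = 27405; 26896 is not s-gonal.
s = 9: P(9, 88) = 26884 and P(9, 89) = 27501; 26896 is not s-gonal.
s = 12: P(12, 73) = 26353 and P(12, 74) = 27084; 26896 is not s-gonal.
Hits: s ∈ {4} → 1.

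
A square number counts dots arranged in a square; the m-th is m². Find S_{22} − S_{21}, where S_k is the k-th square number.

43

n² − (n−1)² = 2n − 1, so 22² − 21² = 2·22 − 1 = 43.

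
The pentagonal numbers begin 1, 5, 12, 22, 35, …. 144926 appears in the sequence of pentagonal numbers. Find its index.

311

Set n(3n−1)/2 = 144926, giving 3n² − n − 289852 = 0.
The discriminant is 1 + 24·144926 = 3478225, and √3478225 = 1865.
So n = (1 + 1865) / 6 = 1866/6 = 311.
Check: 311·(3·311 − 1)/2 = 144926. ✓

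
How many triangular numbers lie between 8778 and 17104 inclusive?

53

The n-th triangular number is n(n+1)/2.
Smallest index with value ≥ 8778: n = 132 (giving 8778).
Largest index with value ≤ 17104: n = 184 (giving 17020).
Indices 132 through 184: 53 terms.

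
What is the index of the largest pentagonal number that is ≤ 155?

10

Solve n(3n−1)/2 ≤ 155 for integer n.
n = 10 gives 145 ≤ 155, while n = 11 gives 176 > 155; so the answer is index 10.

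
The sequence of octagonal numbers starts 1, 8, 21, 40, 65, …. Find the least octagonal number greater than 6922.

Solve n(3n−2) > 6922 for integer n.
The largest n with value ≤ 6922 is 48 (since 6816 ≤ 6922 < 7105), so the first above is n = 49, value 7105.

7105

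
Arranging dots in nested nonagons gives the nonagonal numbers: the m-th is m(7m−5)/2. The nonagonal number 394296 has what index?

Set n(7n−5)/2 = 394296, giving 7n² − 5n − 788592 = 0.
So n = (5 + 4699) / 14 = 4704/14 = 336.
Check: 336·(7·336 − 5)/2 = 394296. ✓

336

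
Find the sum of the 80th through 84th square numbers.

Σ_{i=80}^{84} i² = 201110 − 167480 = 33630.

33630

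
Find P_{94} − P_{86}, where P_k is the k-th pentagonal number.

2156

94·(3·94 − 1)/2 = 13207 and 86·(3·86 − 1)/2 = 11051.
Difference: 13207 − 11051 = 2156.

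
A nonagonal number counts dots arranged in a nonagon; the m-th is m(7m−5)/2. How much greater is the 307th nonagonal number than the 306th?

Consecutive nonagonal numbers differ by 7n − 6: here 7·307 − 6 = 2143.

2143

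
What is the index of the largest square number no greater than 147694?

Solve n² ≤ 147694 for integer n.
n = 384 gives 147456 ≤ 147694, while n = 385 gives 148225 > 147694; so the answer is index 384.

384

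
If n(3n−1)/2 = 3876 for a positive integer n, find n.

Set n(3n−1)/2 = 3876, giving 3n² − n − 7752 = 0.
The discriminant is 1 + 24·3876 = 93025, and √93025 = 305.
So n = (1 + 305) / 6 = 306/6 = 51.
Check: 51·(3·51 − 1)/2 = 3876. ✓

51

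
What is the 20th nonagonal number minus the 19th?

Consecutive nonagonal numbers differ by 7n − 6: here 7·20 − 6 = 134.

134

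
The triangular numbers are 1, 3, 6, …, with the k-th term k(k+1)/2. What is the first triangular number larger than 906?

946

Solve n(n+1)/2 > 906 for integer n.
The largest n with value ≤ 906 is 42 (since 903 ≤ 906 < 946), so the first above is n = 43, value 946.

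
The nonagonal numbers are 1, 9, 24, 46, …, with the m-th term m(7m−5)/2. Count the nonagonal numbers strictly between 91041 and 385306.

171

The n-th nonagonal number is n(7n−5)/2.
Smallest index with value > 91041: n = 162 (giving 91449).
Largest index with value < 385306: n = 332 (giving 384954).
Indices 162 through 332: 171 terms.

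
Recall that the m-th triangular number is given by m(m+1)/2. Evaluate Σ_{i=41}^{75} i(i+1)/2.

61670

Σ i(i+1)/2 = (Σi² + Σi) / 2 over i = 41..75.
Σi = 2850 − 820 = 2030 and Σi² = 143450 − 22140 = 121310.
(1·121310 + 1·2030) / 2 = 123340/2 = 61670.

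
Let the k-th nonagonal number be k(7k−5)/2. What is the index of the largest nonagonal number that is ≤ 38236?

104

Solve n(7n−5)/2 ≤ 38236 for integer n.
n = 104 gives 37596 ≤ 38236, while n = 105 gives 38325 > 38236; so the answer is index 104.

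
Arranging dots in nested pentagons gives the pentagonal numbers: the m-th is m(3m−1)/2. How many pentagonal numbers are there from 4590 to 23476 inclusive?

70

The n-th pentagonal number is n(3n−1)/2.
Smallest index with value ≥ 4590: n = 56 (giving 4676).
Largest index with value ≤ 23476: n = 125 (giving 23375).
Indices 56 through 125: 70 terms.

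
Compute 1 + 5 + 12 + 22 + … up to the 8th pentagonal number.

Σ i(3i−1)/2 = (3Σi² − Σi) / 2 over i = 1..8.
Σi = 36 and Σi² = 204.
(3·204 − 1·36) / 2 = 576/2 = 288.

288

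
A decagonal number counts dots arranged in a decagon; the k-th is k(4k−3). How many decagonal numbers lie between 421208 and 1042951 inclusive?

The n-th decagonal number is n(4n−3).
Smallest index with value ≥ 421208: n = 325 (giving 421525).
Largest index with value ≤ 1042951: n = 511 (giving 1042951).
Indices 325 through 511: 187 terms.

187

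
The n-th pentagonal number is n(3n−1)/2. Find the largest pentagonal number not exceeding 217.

Solve n(3n−1)/2 ≤ 217 for integer n.
n = 12 gives 210 ≤ 217, while n = 13 gives 247 > 217; so the answer is 210.

210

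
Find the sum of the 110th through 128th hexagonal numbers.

Σ i(2i−1) = 2Σi² − Σi over i = 110..128.
Σi = 8256 − 5995 = 2261 and Σi² = 707264 − 437635 = 269629.
2·269629 − 1·2261 = 536997.

536997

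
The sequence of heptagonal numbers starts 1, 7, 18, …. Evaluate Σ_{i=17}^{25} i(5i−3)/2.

Σ i(5i−3)/2 = (5Σi² − 3Σi) / 2 over i = 17..25.
Σi = 325 − 136 = 189 and Σi² = 5525 − 1496 = 4029.
(5·4029 − 3·189) / 2 = 19578/2 = 9789.

9789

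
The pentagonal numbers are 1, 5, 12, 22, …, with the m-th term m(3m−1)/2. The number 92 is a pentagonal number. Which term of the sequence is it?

8

Set n(3n−1)/2 = 92, giving 3n² − n − 184 = 0.
So n = (1 + 47) / 6 = 48/6 = 8.
Check: 8·(3·8 − 1)/2 = 92. ✓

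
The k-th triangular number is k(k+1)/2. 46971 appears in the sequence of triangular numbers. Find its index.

306

Set n(n+1)/2 = 46971, giving n² + n − 93942 = 0.
The discriminant is 1 + 8·46971 = 375769, and √375769 = 613.
So n = (-1 + 613) / 2 = 612/2 = 306.
Check: 306·307/2 = 46971. ✓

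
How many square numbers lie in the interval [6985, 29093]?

The n-th square number is n².
Smallest index with value ≥ 6985: n = 84 (giving 7056).
Largest index with value ≤ 29093: n = 170 (giving 28900).
Indices 84 through 170: 87 terms.

87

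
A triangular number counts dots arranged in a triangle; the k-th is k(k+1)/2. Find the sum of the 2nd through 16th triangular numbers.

815

Σ i(i+1)/2 = (Σi² + Σi) / 2 over i = 2..16.
Σi = 136 − 1 = 135 and Σi² = 1496 − 1 = 1495.
(1·1495 + 1·135) / 2 = 1630/2 = 815.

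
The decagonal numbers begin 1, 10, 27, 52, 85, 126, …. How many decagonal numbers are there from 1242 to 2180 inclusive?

The n-th decagonal number is n(4n−3).
Smallest index with value ≥ 1242: n = 18 (giving 1242).
Largest index with value ≤ 2180: n = 23 (giving 2047).
Indices 18 through 23: 6 terms.

6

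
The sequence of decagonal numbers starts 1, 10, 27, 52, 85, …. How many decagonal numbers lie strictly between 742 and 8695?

The n-th decagonal number is n(4n−3).
Smallest index with value > 742: n = 15 (giving 855).
Largest index with value < 8695: n = 46 (giving 8326).
Indices 15 through 46: 32 terms.

32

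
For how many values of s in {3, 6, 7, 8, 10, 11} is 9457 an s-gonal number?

s = 3: P(3, 137) = 9453 and P(3, 138) = 9591; 9457 is not s-gonal.
s = 6: P(6, 69) = 9453 and P(6, 70) = 9730; 9457 is not s-gonal.
s = 7: P(7, 61) = 9211 and P(7, 62) = 9517; 9457 is not s-gonal.
s = 8: P(8, 56) = 9296 and P(8, 57) = 9633; 9457 is not s-gonal.
s = 10: P(10, 49) = 9457. ✓
s = 11: P(11, 46) = 9361 and P(11, 47) = 9776; 9457 is not s-gonal.
Hits: s ∈ {10} → 1.

1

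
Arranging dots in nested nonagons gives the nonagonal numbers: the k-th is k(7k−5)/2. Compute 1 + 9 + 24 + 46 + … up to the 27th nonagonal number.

23310

Σ i(7i−5)/2 = (7Σi² − 5Σi) / 2 over i = 1..27.
Σi = 378 and Σi² = 6930.
(7·6930 − 5·378) / 2 = 46620/2 = 23310.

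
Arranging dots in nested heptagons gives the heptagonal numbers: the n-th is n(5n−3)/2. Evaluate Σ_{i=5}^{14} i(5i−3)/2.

Σ i(5i−3)/2 = (5Σi² − 3Σi) / 2 over i = 5..14.
Σi = 105 − 10 = 95 and Σi² = 1015 − 30 = 985.
(5·985 − 3·95) / 2 = 4640/2 = 2320.

2320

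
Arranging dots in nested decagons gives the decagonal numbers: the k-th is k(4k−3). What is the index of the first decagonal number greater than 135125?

185

Solve n(4n−3) > 135125 for integer n.
The largest n with value ≤ 135125 is 184 (since 134872 ≤ 135125 < 136345), so the first above is n = 185, value 136345.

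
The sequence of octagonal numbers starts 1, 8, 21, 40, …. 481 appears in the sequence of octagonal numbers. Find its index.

Set n(3n−2) = 481, giving 3n² − 2n − 481 = 0.
So n = (2 + 76) / 6 = 78/6 = 13.
Check: 13·(3·13 − 2) = 481. ✓

13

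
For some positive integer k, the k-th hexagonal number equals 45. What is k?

Set n(2n−1) = 45, giving 2n² − n − 45 = 0.
The discriminant is 1 + 8·45 = 361, and √361 = 19.
So n = (1 + 19) / 4 = 20/4 = 5.

5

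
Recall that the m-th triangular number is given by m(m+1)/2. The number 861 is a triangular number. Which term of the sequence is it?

Set n(n+1)/2 = 861, giving n² + n − 1722 = 0.
So n = (-1 + 83) / 2 = 82/2 = 41.
Check: 41·42/2 = 861. ✓

41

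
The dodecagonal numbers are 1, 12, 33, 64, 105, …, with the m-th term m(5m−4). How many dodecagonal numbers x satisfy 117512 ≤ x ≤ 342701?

109

The n-th dodecagonal number is n(5n−4).
Smallest index with value ≥ 117512: n = 154 (giving 117964).
Largest index with value ≤ 342701: n = 262 (giving 342172).
Indices 154 through 262: 109 terms.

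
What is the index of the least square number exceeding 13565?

117

Solve n² > 13565 for integer n.
The largest n with value ≤ 13565 is 116 (since 13456 ≤ 13565 < 13689), so the first above is n = 117, value 13689.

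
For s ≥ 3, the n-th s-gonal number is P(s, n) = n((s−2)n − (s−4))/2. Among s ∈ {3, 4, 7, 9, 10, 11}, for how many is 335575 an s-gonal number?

1

s = 3: P(3, 818) = 334971 and P(3, 819) = 335790; 335575 is not s-gonal.
s = 4: P(4, 579) = 335241 and P(4, 580) = 336400; 335575 is not s-gonal.
s = 7: P(7, 366) = 334341 and P(7, 367) = 336172; 335575 is not s-gonal.
s = 9: P(9, 310) = 335575. ✓
s = 10: P(10, 290) = 335530 and P(10, 291) = 337851; 335575 is not s-gonal.
s = 11: P(11, 273) = 334425 and P(11, 274) = 336883; 335575 is not s-gonal.
Hits: s ∈ {9} → 1.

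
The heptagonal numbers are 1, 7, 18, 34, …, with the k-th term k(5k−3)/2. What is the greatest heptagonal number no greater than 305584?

Solve n(5n−3)/2 ≤ 305584 for integer n.
n = 349 gives 303979 ≤ 305584, while n = 350 gives 305725 > 305584; so the answer is 303979.

303979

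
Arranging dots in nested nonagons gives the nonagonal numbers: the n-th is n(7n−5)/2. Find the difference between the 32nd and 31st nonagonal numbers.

Consecutive nonagonal numbers differ by 7n − 6: here 7·32 − 6 = 218.

218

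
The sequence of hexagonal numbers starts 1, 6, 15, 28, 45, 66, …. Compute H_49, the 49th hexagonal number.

4753

The 49th hexagonal number is n(2n−1) with n = 49.
49·(2·49 − 1) = 49·97 = 4753.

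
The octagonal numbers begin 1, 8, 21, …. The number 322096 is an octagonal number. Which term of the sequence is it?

Set n(3n−2) = 322096, giving 3n² − 2n − 322096 = 0.
So n = (2 + 1966) / 6 = 1968/6 = 328.

328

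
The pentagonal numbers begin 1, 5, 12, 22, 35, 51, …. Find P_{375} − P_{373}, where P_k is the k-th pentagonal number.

375·(3·375 − 1)/2 = 210750 and 373·(3·373 − 1)/2 = 208507.
Difference: 210750 − 208507 = 2243.

2243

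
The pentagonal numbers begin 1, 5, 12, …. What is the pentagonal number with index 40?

2380

The 40th pentagonal number is n(3n−1)/2 with n = 40.
40·(3·40 − 1)/2 = 40·119/2 = 2380.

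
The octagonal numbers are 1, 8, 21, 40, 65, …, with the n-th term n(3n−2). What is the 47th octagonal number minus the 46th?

Consecutive octagonal numbers differ by 6n − 5: here 6·47 − 5 = 277.

277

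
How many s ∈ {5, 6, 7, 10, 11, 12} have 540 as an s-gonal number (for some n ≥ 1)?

2

s = 5: P(5, 19) = 532 and P(5, 20) = 590; 540 is not s-gonal.
s = 6: P(6, 16) = 496 and P(6, 17) = 561; 540 is not s-gonal.
s = 7: P(7, 15) = 540. ✓
s = 10: P(10, 12) = 540. ✓
s = 11: P(11, 11) = 506 and P(11, 12) = 606; 540 is not s-gonal.
s = 12: P(12, 10) = 460 and P(12, 11) = 561; 540 is not s-gonal.
Hits: s ∈ {7, 10} → 2.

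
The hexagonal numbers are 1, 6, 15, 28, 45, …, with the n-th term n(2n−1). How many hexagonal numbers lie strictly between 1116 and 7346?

37

The n-th hexagonal number is n(2n−1).
Smallest index with value > 1116: n = 24 (giving 1128).
Largest index with value < 7346: n = 60 (giving 7140).
Indices 24 through 60: 37 terms.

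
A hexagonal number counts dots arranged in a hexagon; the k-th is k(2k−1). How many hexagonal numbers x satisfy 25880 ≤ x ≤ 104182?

114

The n-th hexagonal number is n(2n−1).
Smallest index with value ≥ 25880: n = 115 (giving 26335).
Largest index with value ≤ 104182: n = 228 (giving 103740).
Indices 115 through 228: 114 terms.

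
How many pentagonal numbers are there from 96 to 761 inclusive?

The n-th pentagonal number is n(3n−1)/2.
Smallest index with value ≥ 96: n = 9 (giving 117).
Largest index with value ≤ 761: n = 22 (giving 715).
Indices 9 through 22: 14 terms.

14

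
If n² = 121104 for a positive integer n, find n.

We need n² = 121104, so n = √121104 = 348.

348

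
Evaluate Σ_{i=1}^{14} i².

Σ_{i=1}^{14} i² = 14·15·29/6 = 1015.

1015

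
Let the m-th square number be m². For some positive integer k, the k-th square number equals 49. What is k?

7

We need n² = 49, so n = √49 = 7.
Check: 7² = 49. ✓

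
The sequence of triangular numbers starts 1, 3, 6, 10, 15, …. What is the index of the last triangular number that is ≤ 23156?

214

Solve n(n+1)/2 ≤ 23156 for integer n.
n = 214 gives 23005 ≤ 23156, while n = 215 gives 23220 > 23156; so the answer is index 214.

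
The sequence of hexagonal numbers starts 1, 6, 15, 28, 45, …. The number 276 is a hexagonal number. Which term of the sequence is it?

12

Set n(2n−1) = 276, giving 2n² − n − 276 = 0.
The discriminant is 1 + 8·276 = 2209, and √2209 = 47.
So n = (1 + 47) / 4 = 48/4 = 12.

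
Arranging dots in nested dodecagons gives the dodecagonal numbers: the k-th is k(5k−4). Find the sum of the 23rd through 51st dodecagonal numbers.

Σ i(5i−4) = 5Σi² − 4Σi over i = 23..51.
Σi = 1326 − 253 = 1073 and Σi² = 45526 − 3795 = 41731.
5·41731 − 4·1073 = 204363.

204363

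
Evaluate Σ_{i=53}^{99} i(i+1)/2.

141846

Σ i(i+1)/2 = (Σi² + Σi) / 2 over i = 53..99.
Σi = 4950 − 1378 = 3572 and Σi² = 328350 − 48230 = 280120.
(1·280120 + 1·3572) / 2 = 283692/2 = 141846.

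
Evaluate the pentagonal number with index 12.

The 12th pentagonal number is n(3n−1)/2 with n = 12.
12·(3·12 − 1)/2 = 12·35/2 = 210.

210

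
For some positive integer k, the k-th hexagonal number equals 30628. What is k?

Set n(2n−1) = 30628, giving 2n² − n − 30628 = 0.
The discriminant is 1 + 8·30628 = 245025, and √245025 = 495.
So n = (1 + 495) / 4 = 496/4 = 124.

124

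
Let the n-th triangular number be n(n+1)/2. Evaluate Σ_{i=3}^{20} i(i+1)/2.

Σ i(i+1)/2 = (Σi² + Σi) / 2 over i = 3..20.
Σi = 210 − 3 = 207 and Σi² = 2870 − 5 = 2865.
(1·2865 + 1·207) / 2 = 3072/2 = 1536.

1536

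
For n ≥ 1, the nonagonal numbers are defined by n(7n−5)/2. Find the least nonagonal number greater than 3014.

3075

Solve n(7n−5)/2 > 3014 for integer n.
The largest n with value ≤ 3014 is 29 (since 2871 ≤ 3014 < 3075), so the first above is n = 30, value 3075.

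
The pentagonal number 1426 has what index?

31

Set n(3n−1)/2 = 1426, giving 3n² − n − 2852 = 0.
The discriminant is 1 + 24·1426 = 34225, and √34225 = 185.
So n = (1 + 185) / 6 = 186/6 = 31.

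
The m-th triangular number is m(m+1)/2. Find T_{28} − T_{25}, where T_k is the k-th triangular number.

28·29/2 = 406 and 25·26/2 = 325.
Difference: 406 − 325 = 81.

81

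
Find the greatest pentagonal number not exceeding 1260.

Solve n(3n−1)/2 ≤ 1260 for integer n.
n = 29 gives 1247 ≤ 1260, while n = 30 gives 1335 > 1260; so the answer is 1247.

1247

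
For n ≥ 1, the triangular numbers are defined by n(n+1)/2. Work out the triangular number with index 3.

The 3rd triangular number is n(n+1)/2 with n = 3.
3·4/2 = 12/2 = 6.

6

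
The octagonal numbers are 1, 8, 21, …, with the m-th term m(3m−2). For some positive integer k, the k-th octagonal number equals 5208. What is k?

Set n(3n−2) = 5208, giving 3n² − 2n − 5208 = 0.
The discriminant is 4 + 12·5208 = 62500, and √62500 = 250.
So n = (2 + 250) / 6 = 252/6 = 42.

42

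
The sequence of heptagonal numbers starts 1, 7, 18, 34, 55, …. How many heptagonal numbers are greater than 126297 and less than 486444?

216

The n-th heptagonal number is n(5n−3)/2.
Smallest index with value > 126297: n = 226 (giving 127351).
Largest index with value < 486444: n = 441 (giving 485541).
Indices 226 through 441: 216 terms.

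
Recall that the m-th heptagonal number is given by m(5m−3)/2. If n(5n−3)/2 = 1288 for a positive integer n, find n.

Set n(5n−3)/2 = 1288, giving 5n² − 3n − 2576 = 0.
The discriminant is 9 + 40·1288 = 51529, and √51529 = 227.
So n = (3 + 227) / 10 = 230/10 = 23.
Check: 23·(5·23 − 3)/2 = 1288. ✓

23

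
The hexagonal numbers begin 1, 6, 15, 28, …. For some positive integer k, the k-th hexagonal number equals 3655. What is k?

43

Set n(2n−1) = 3655, giving 2n² − n − 3655 = 0.
The discriminant is 1 + 8·3655 = 29241, and √29241 = 171.
So n = (1 + 171) / 4 = 172/4 = 43.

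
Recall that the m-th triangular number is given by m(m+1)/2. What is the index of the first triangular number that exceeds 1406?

Solve n(n+1)/2 > 1406 for integer n.
The largest n with value ≤ 1406 is 52 (since 1378 ≤ 1406 < 1431), so the first above is n = 53, value 1431.

53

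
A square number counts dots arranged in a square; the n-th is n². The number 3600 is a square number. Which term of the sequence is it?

60

We need n² = 3600, so n = √3600 = 60.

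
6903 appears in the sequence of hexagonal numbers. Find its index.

59

Set n(2n−1) = 6903, giving 2n² − n − 6903 = 0.
The discriminant is 1 + 8·6903 = 55225, and √55225 = 235.
So n = (1 + 235) / 4 = 236/4 = 59.
Check: 59·(2·59 − 1) = 6903. ✓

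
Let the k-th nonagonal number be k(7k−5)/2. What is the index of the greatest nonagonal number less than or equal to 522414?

Solve n(7n−5)/2 ≤ 522414 for integer n.
n = 386 gives 520521 ≤ 522414, while n = 387 gives 523224 > 522414; so the answer is index 386.

386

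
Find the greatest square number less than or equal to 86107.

Solve n² ≤ 86107 for integer n.
n = 293 gives 85849 ≤ 86107, while n = 294 gives 86436 > 86107; so the answer is 85849.

85849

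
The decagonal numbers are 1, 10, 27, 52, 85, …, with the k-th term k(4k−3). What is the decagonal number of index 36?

The 36th decagonal number is n(4n−3) with n = 36.
36·(4·36 − 3) = 36·141 = 5076.

5076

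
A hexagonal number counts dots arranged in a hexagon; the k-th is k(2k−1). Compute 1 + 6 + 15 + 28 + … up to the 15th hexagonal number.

2360

Σ i(2i−1) = 2Σi² − Σi over i = 1..15.
Σi = 120 and Σi² = 1240.
2·1240 − 1·120 = 2360.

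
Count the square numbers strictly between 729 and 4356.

The n-th square number is n².
Smallest index with value > 729: n = 28 (giving 784).
Largest index with value < 4356: n = 65 (giving 4225).
Indices 28 through 65: 38 terms.

38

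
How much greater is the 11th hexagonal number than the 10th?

41

Consecutive hexagonal numbers differ by 4n − 3: here 4·11 − 3 = 41.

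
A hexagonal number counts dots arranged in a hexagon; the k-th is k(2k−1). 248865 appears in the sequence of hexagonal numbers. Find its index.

Set n(2n−1) = 248865, giving 2n² − n − 248865 = 0.
The discriminant is 1 + 8·248865 = 1990921, and √1990921 = 1411.
So n = (1 + 1411) / 4 = 1412/4 = 353.

353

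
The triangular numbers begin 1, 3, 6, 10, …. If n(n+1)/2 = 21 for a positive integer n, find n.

Set n(n+1)/2 = 21, giving n² + n − 42 = 0.
So n = (-1 + 13) / 2 = 12/2 = 6.

6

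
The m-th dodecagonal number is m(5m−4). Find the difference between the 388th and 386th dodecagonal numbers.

7732

388·(5·388 − 4) = 751168 and 386·(5·386 − 4) = 743436.
Difference: 751168 − 743436 = 7732.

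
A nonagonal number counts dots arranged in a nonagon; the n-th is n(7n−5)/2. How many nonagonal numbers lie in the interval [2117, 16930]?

45

The n-th nonagonal number is n(7n−5)/2.
Smallest index with value ≥ 2117: n = 25 (giving 2125).
Largest index with value ≤ 16930: n = 69 (giving 16491).
Indices 25 through 69: 45 terms.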